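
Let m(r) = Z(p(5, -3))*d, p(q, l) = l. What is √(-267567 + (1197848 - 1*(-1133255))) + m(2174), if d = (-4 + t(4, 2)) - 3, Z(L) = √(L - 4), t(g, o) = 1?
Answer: 4*√128971 - 6*I*√7 ≈ 1436.5 - 15.875*I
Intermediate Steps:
Z(L) = √(-4 + L)
d = -6 (d = (-4 + 1) - 3 = -3 - 3 = -6)
m(r) = -6*I*√7 (m(r) = √(-4 - 3)*(-6) = √(-7)*(-6) = (I*√7)*(-6) = -6*I*√7)
√(-267567 + (1197848 - 1*(-1133255))) + m(2174) = √(-267567 + (1197848 - 1*(-1133255))) - 6*I*√7 = √(-267567 + (1197848 + 1133255)) - 6*I*√7 = √(-267567 + 2331103) - 6*I*√7 = √2063536 - 6*I*√7 = 4*√128971 - 6*I*√7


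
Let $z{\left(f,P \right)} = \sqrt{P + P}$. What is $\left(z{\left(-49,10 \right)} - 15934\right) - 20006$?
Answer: $-35940 + 2 \sqrt{5} \approx -35936.0$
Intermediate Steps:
$z{\left(f,P \right)} = \sqrt{2} \sqrt{P}$ ($z{\left(f,P \right)} = \sqrt{2 P} = \sqrt{2} \sqrt{P}$)
$\left(z{\left(-49,10 \right)} - 15934\right) - 20006 = \left(\sqrt{2} \sqrt{10} - 15934\right) - 20006 = \left(2 \sqrt{5} - 15934\right) - 20006 = \left(-15934 + 2 \sqrt{5}\right) - 20006 = -35940 + 2 \sqrt{5}$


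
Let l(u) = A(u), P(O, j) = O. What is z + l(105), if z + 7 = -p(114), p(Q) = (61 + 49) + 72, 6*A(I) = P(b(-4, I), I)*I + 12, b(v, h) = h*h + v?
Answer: 385361/2 ≈ 1.9268e+5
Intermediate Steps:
b(v, h) = v + h² (b(v, h) = h² + v = v + h²)
A(I) = 2 + I*(-4 + I²)/6 (A(I) = ((-4 + I²)*I + 12)/6 = (I*(-4 + I²) + 12)/6 = (12 + I*(-4 + I²))/6 = 2 + I*(-4 + I²)/6)
p(Q) = 182 (p(Q) = 110 + 72 = 182)
l(u) = 2 + u*(-4 + u²)/6
z = -189 (z = -7 - 1*182 = -7 - 182 = -189)
z + l(105) = -189 + (2 + (⅙)*105*(-4 + 105²)) = -189 + (2 + (⅙)*105*(-4 + 11025)) = -189 + (2 + (⅙)*105*11021) = -189 + (2 + 385735/2) = -189 + 385739/2 = 385361/2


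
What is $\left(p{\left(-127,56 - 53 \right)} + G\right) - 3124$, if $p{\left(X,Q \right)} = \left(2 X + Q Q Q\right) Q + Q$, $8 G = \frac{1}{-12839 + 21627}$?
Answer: $- \frac{267295807}{70304} \approx -3802.0$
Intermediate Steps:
$G = \frac{1}{70304}$ ($G = \frac{1}{8 \left(-12839 + 21627\right)} = \frac{1}{8 \cdot 8788} = \frac{1}{8} \cdot \frac{1}{8788} = \frac{1}{70304} \approx 1.4224 \cdot 10^{-5}$)
$p{\left(X,Q \right)} = Q + Q \left(Q^{3} + 2 X\right)$ ($p{\left(X,Q \right)} = \left(2 X + Q^{2} Q\right) Q + Q = \left(2 X + Q^{3}\right) Q + Q = \left(Q^{3} + 2 X\right) Q + Q = Q \left(Q^{3} + 2 X\right) + Q = Q + Q \left(Q^{3} + 2 X\right)$)
$\left(p{\left(-127,56 - 53 \right)} + G\right) - 3124 = \left(\left(56 - 53\right) \left(1 + \left(56 - 53\right)^{3} + 2 \left(-127\right)\right) + \frac{1}{70304}\right) - 3124 = \left(3 \left(1 + 3^{3} - 254\right) + \frac{1}{70304}\right) - 3124 = \left(3 \left(1 + 27 - 254\right) + \frac{1}{70304}\right) - 3124 = \left(3 \left(-226\right) + \frac{1}{70304}\right) - 3124 = \left(-678 + \frac{1}{70304}\right) - 3124 = - \frac{47666111}{70304} - 3124 = - \frac{267295807}{70304}$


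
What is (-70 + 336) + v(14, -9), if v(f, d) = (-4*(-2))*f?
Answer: 378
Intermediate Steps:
v(f, d) = 8*f
(-70 + 336) + v(14, -9) = (-70 + 336) + 8*14 = 266 + 112 = 378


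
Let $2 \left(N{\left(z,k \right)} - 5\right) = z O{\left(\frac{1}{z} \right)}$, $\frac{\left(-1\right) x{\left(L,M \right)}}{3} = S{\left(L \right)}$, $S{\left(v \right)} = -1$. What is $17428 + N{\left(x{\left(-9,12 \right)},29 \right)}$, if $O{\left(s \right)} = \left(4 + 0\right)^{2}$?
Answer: $17457$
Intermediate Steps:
$x{\left(L,M \right)} = 3$ ($x{\left(L,M \right)} = \left(-3\right) \left(-1\right) = 3$)
$O{\left(s \right)} = 16$ ($O{\left(s \right)} = 4^{2} = 16$)
$N{\left(z,k \right)} = 5 + 8 z$ ($N{\left(z,k \right)} = 5 + \frac{z 16}{2} = 5 + \frac{16 z}{2} = 5 + 8 z$)
$17428 + N{\left(x{\left(-9,12 \right)},29 \right)} = 17428 + \left(5 + 8 \cdot 3\right) = 17428 + \left(5 + 24\right) = 17428 + 29 = 17457$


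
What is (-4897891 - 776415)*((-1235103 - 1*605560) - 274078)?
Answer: 11999687544746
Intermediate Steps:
(-4897891 - 776415)*((-1235103 - 1*605560) - 274078) = -5674306*((-1235103 - 605560) - 274078) = -5674306*(-1840663 - 274078) = -5674306*(-2114741) = 11999687544746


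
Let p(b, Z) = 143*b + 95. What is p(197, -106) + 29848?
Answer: 58114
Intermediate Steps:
p(b, Z) = 95 + 143*b
p(197, -106) + 29848 = (95 + 143*197) + 29848 = (95 + 28171) + 29848 = 28266 + 29848 = 58114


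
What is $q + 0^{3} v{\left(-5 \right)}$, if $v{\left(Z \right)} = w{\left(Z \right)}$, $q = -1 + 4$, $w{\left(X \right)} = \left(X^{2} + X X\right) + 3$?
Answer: $3$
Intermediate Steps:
$w{\left(X \right)} = 3 + 2 X^{2}$ ($w{\left(X \right)} = \left(X^{2} + X^{2}\right) + 3 = 2 X^{2} + 3 = 3 + 2 X^{2}$)
$q = 3$
$v{\left(Z \right)} = 3 + 2 Z^{2}$
$q + 0^{3} v{\left(-5 \right)} = 3 + 0^{3} \left(3 + 2 \left(-5\right)^{2}\right) = 3 + 0 \left(3 + 2 \cdot 25\right) = 3 + 0 \left(3 + 50\right) = 3 + 0 \cdot 53 = 3 + 0 = 3$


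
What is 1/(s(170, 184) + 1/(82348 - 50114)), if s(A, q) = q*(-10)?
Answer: -32234/59310559 ≈ -0.00054348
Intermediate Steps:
s(A, q) = -10*q
1/(s(170, 184) + 1/(82348 - 50114)) = 1/(-10*184 + 1/(82348 - 50114)) = 1/(-1840 + 1/32234) = 1/(-59310559/32234) = -32234/59310559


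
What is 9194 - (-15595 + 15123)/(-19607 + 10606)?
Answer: 82754722/9001 ≈ 9194.0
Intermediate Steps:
9194 - (-15595 + 15123)/(-19607 + 10606) = 9194 - (-472)/(-9001) = 9194 - (-472)*(-1)/9001 = 9194 - 1*472/9001 = 9194 - 472/9001 = 82754722/9001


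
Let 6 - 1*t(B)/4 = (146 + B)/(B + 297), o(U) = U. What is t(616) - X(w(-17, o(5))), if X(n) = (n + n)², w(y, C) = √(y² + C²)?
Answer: -1127864/913 ≈ -1235.3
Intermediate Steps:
w(y, C) = √(C² + y²)
X(n) = 4*n² (X(n) = (2*n)² = 4*n²)
t(B) = 24 - 4*(146 + B)/(297 + B) (t(B) = 24 - 4*(146 + B)/(B + 297) = 24 - 4*(146 + B)/(297 + B))
t(616) - X(w(-17, o(5))) = 4*(1636 + 5*616)/(297 + 616) - 4*(√(5² + (-17)²))² = 4*(1636 + 3080)/913 - 4*(√(25 + 289))² = 4*(1/913)*4716 - 4*(√314)² = 18864/913 - 4*314 = 18864/913 - 1*1256 = 18864/913 - 1256 = -1127864/913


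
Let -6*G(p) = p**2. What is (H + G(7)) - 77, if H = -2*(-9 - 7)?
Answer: -319/6 ≈ -53.167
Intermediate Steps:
G(p) = -p**2/6
H = 32 (H = -2*(-16) = 32)
(H + G(7)) - 77 = (32 - 1/6*7**2) - 77 = (32 - 1/6*49) - 77 = (32 - 49/6) - 77 = 143/6 - 77 = -319/6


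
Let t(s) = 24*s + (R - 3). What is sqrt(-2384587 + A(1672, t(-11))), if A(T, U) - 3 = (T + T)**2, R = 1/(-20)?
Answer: 6*sqrt(244382) ≈ 2966.1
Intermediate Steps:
R = -1/20 ≈ -0.050000
t(s) = -61/20 + 24*s (t(s) = 24*s + (-1/20 - 3) = 24*s - 61/20 = -61/20 + 24*s)
A(T, U) = 3 + 4*T**2 (A(T, U) = 3 + (T + T)**2 = 3 + (2*T)**2 = 3 + 4*T**2)
sqrt(-2384587 + A(1672, t(-11))) = sqrt(-2384587 + (3 + 4*1672**2)) = sqrt(-2384587 + (3 + 4*2795584)) = sqrt(-2384587 + (3 + 11182336)) = sqrt(-2384587 + 11182339) = sqrt(8797752) = 6*sqrt(244382)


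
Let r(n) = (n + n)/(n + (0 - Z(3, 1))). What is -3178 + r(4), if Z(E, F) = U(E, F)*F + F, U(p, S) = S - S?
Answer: -9526/3 ≈ -3175.3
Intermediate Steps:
U(p, S) = 0
Z(E, F) = F (Z(E, F) = 0*F + F = 0 + F = F)
r(n) = 2*n/(-1 + n) (r(n) = (n + n)/(n + (0 - 1*1)) = (2*n)/(n + (0 - 1)) = (2*n)/(n - 1) = (2*n)/(-1 + n) = 2*n/(-1 + n))
-3178 + r(4) = -3178 + 2*4/(-1 + 4) = -3178 + 2*4/3 = -3178 + 2*4*(⅓) = -3178 + 8/3 = -9526/3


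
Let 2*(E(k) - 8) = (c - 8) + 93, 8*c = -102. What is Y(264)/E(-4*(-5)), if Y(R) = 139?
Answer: 1112/353 ≈ 3.1501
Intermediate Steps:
c = -51/4 (c = (⅛)*(-102) = -51/4 ≈ -12.750)
E(k) = 353/8 (E(k) = 8 + ((-51/4 - 8) + 93)/2 = 8 + (-83/4 + 93)/2 = 8 + (½)*(289/4) = 8 + 289/8 = 353/8)
Y(264)/E(-4*(-5)) = 139/(353/8) = 139*(8/353) = 1112/353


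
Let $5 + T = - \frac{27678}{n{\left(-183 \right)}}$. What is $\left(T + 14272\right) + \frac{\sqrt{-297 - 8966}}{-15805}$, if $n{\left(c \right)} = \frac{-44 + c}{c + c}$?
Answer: $- \frac{6891539}{227} - \frac{i \sqrt{9263}}{15805} \approx -30359.0 - 0.0060895 i$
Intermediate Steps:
$n{\left(c \right)} = \frac{-44 + c}{2 c}$
$T = - \frac{10131283}{227}$ ($T = -5 - \frac{27678}{\frac{1}{2} \frac{1}{-183} \left(-44 - 183\right)} = -5 - \frac{27678}{\frac{1}{2} \left(- \frac{1}{183}\right) \left(-227\right)} = -5 - \frac{27678}{\frac{227}{366}} = -5 - \frac{10130148}{227} = - \frac{10131283}{227} \approx -44631.0$)
$\left(T + 14272\right) + \frac{\sqrt{-297 - 8966}}{-15805} = \left(- \frac{10131283}{227} + 14272\right) + \frac{\sqrt{-297 - 8966}}{-15805} = - \frac{6891539}{227} + \sqrt{-9263} \left(- \frac{1}{15805}\right) = - \frac{6891539}{227} + i \sqrt{9263} \left(- \frac{1}{15805}\right) = - \frac{6891539}{227} - \frac{i \sqrt{9263}}{15805}$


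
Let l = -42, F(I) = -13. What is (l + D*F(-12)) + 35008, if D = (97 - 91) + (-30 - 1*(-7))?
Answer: 35187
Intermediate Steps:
D = -17 (D = 6 + (-30 + 7) = 6 - 23 = -17)
(l + D*F(-12)) + 35008 = (-42 - 17*(-13)) + 35008 = (-42 + 221) + 35008 = 179 + 35008 = 35187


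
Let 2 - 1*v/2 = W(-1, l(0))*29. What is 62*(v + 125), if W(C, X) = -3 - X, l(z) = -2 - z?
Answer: 11594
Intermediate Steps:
v = 62 (v = 4 - 2*(-3 - (-2 - 1*0))*29 = 4 - 2*(-3 - (-2 + 0))*29 = 4 - 2*(-3 - 1*(-2))*29 = 4 - 2*(-3 + 2)*29 = 4 - (-2)*29 = 4 - 2*(-29) = 4 + 58 = 62)
62*(v + 125) = 62*(62 + 125) = 62*187 = 11594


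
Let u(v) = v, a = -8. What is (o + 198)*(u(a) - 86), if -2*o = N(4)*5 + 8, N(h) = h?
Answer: -17296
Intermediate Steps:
o = -14 (o = -(4*5 + 8)/2 = -(20 + 8)/2 = -½*28 = -14)
(o + 198)*(u(a) - 86) = (-14 + 198)*(-8 - 86) = 184*(-94) = -17296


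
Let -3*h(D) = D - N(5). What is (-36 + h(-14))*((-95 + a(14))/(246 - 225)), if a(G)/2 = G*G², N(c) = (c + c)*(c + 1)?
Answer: -183362/63 ≈ -2910.5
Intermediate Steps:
N(c) = 2*c*(1 + c) (N(c) = (2*c)*(1 + c) = 2*c*(1 + c))
a(G) = 2*G³ (a(G) = 2*(G*G²) = 2*G³)
h(D) = 20 - D/3 (h(D) = -(D - 2*5*(1 + 5))/3 = -(D - 2*5*6)/3 = -(D - 1*60)/3 = -(D - 60)/3 = -(-60 + D)/3 = 20 - D/3)
(-36 + h(-14))*((-95 + a(14))/(246 - 225)) = (-36 + (20 - ⅓*(-14)))*((-95 + 2*14³)/(246 - 225)) = (-36 + (20 + 14/3))*((-95 + 2*2744)/21) = (-36 + 74/3)*((-95 + 5488)*(1/21)) = -183362/(3*21) = -34/3*5393/21 = -183362/63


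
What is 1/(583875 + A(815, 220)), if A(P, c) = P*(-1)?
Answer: 1/583060 ≈ 1.7151e-6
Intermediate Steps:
A(P, c) = -P
1/(583875 + A(815, 220)) = 1/(583875 - 1*815) = 1/(583875 - 815) = 1/583060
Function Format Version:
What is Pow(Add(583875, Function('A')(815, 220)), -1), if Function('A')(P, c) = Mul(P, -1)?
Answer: Rational(1, 583060) ≈ 1.7151e-6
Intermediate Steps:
Function('A')(P, c) = Mul(-1, P)
Pow(Add(583875, Function('A')(815, 220)), -1) = Pow(Add(583875, Mul(-1, 815)), -1) = Pow(Add(583875, -815), -1) = Pow(583060, -1) = Rational(1, 583060)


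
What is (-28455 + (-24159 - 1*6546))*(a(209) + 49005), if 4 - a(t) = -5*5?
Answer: -2900851440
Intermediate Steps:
a(t) = 29 (a(t) = 4 - (-5)*5 = 4 - 1*(-25) = 4 + 25 = 29)
(-28455 + (-24159 - 1*6546))*(a(209) + 49005) = (-28455 + (-24159 - 1*6546))*(29 + 49005) = (-28455 + (-24159 - 6546))*49034 = (-28455 - 30705)*49034 = -59160*49034 = -2900851440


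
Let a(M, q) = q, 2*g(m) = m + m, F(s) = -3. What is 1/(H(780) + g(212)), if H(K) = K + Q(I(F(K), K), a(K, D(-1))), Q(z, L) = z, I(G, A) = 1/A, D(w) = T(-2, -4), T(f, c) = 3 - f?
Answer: 780/773761 ≈ 0.0010081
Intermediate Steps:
g(m) = m (g(m) = (m + m)/2 = (2*m)/2 = m)
D(w) = 5 (D(w) = 3 - 1*(-2) = 3 + 2 = 5)
I(G, A) = 1/A
H(K) = K + 1/K
1/(H(780) + g(212)) = 1/((780 + 1/780) + 212) = 1/(608401/780 + 212) = 1/(773761/780) = 780/773761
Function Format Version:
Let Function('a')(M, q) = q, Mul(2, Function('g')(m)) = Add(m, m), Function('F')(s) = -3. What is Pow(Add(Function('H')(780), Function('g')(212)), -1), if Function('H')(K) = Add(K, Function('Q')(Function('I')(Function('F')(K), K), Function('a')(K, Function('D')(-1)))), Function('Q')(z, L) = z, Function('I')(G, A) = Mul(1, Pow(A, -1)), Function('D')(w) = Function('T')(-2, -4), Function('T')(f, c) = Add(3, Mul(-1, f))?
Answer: Rational(780, 773761) ≈ 0.0010081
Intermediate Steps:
Function('g')(m) = m (Function('g')(m) = Mul(Rational(1, 2), Add(m, m)) = Mul(Rational(1, 2), Mul(2, m)) = m)
Function('D')(w) = 5 (Function('D')(w) = Add(3, Mul(-1, -2)) = Add(3, 2) = 5)
Function('I')(G, A) = Pow(A, -1)
Function('H')(K) = Add(K, Pow(K, -1))
Pow(Add(Function('H')(780), Function('g')(212)), -1) = Pow(Add(Add(780, Pow(780, -1)), 212), -1) = Pow(Add(Add(780, Rational(1, 780)), 212), -1) = Pow(Add(Rational(608401, 780), 212), -1) = Pow(Rational(773761, 780), -1) = Rational(780, 773761)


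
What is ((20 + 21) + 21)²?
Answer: 3844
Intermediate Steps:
((20 + 21) + 21)² = (41 + 21)² = 62² = 3844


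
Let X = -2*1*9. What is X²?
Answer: 324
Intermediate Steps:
X = -18 (X = -2*9 = -18)
X² = (-18)² = 324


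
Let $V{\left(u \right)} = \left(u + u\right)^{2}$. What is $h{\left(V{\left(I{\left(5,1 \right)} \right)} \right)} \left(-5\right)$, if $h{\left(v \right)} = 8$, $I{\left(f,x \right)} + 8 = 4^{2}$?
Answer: $-40$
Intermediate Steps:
$I{\left(f,x \right)} = 8$ ($I{\left(f,x \right)} = -8 + 4^{2} = -8 + 16 = 8$)
$V{\left(u \right)} = 4 u^{2}$ ($V{\left(u \right)} = \left(2 u\right)^{2} = 4 u^{2}$)
$h{\left(V{\left(I{\left(5,1 \right)} \right)} \right)} \left(-5\right) = 8 \left(-5\right) = -40$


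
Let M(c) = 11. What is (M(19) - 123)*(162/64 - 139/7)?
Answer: 3881/2 ≈ 1940.5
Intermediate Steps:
(M(19) - 123)*(162/64 - 139/7) = (11 - 123)*(162/64 - 139/7) = -112*(162*(1/64) - 139*1/7) = -112*(81/32 - 139/7) = -112*(-3881/224) = 3881/2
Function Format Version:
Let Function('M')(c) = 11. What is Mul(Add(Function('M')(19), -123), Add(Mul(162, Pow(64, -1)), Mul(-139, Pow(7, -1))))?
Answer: Rational(3881, 2) ≈ 1940.5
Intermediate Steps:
Mul(Add(Function('M')(19), -123), Add(Mul(162, Pow(64, -1)), Mul(-139, Pow(7, -1)))) = Mul(Add(11, -123), Add(Mul(162, Pow(64, -1)), Mul(-139, Pow(7, -1)))) = Mul(-112, Add(Mul(162, Rational(1, 64)), Mul(-139, Rational(1, 7)))) = Mul(-112, Add(Rational(81, 32), Rational(-139, 7))) = Mul(-112, Rational(-3881, 224)) = Rational(3881, 2)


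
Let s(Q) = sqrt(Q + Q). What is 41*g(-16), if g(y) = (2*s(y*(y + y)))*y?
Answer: -41984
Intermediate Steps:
s(Q) = sqrt(2)*sqrt(Q) (s(Q) = sqrt(2*Q) = sqrt(2)*sqrt(Q))
g(y) = 4*y*sqrt(y**2) (g(y) = (2*(sqrt(2)*sqrt(y*(y + y))))*y = (2*(sqrt(2)*sqrt(y*(2*y))))*y = (2*(sqrt(2)*sqrt(2*y**2)))*y = (2*(sqrt(2)*(sqrt(2)*sqrt(y**2))))*y = (2*(2*sqrt(y**2)))*y = (4*sqrt(y**2))*y = 4*y*sqrt(y**2))
41*g(-16) = 41*(4*(-16)*sqrt((-16)**2)) = 41*(4*(-16)*sqrt(256)) = 41*(4*(-16)*16) = 41*(-1024) = -41984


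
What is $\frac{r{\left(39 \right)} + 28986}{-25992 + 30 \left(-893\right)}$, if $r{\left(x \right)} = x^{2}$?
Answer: $- \frac{10169}{17594} \approx -0.57798$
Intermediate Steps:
$\frac{r{\left(39 \right)} + 28986}{-25992 + 30 \left(-893\right)} = \frac{39^{2} + 28986}{-25992 + 30 \left(-893\right)} = \frac{1521 + 28986}{-25992 - 26790} = \frac{30507}{-52782} = 30507 \left(- \frac{1}{52782}\right) = - \frac{10169}{17594}$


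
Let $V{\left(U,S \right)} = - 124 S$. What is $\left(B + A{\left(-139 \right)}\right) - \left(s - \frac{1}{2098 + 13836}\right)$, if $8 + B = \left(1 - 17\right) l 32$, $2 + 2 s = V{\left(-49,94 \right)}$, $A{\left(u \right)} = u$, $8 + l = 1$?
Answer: $\frac{147644445}{15934} \approx 9266.0$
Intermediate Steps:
$l = -7$ ($l = -8 + 1 = -7$)
$s = -5829$ ($s = -1 + \frac{\left(-124\right) 94}{2} = -1 + \frac{1}{2} \left(-11656\right) = -1 - 5828 = -5829$)
$B = 3576$ ($B = -8 + \left(1 - 17\right) \left(-7\right) 32 = -8 + \left(-16\right) \left(-7\right) 32 = -8 + 112 \cdot 32 = -8 + 3584 = 3576$)
$\left(B + A{\left(-139 \right)}\right) - \left(s - \frac{1}{2098 + 13836}\right) = \left(3576 - 139\right) + \left(\frac{1}{2098 + 13836} - -5829\right) = 3437 + \left(\frac{1}{15934} + 5829\right) = 3437 + \frac{92879287}{15934} = \frac{147644445}{15934}$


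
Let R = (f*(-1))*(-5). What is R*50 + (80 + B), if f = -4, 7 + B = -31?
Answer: -958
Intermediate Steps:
B = -38 (B = -7 - 31 = -38)
R = -20 (R = -4*(-1)*(-5) = 4*(-5) = -20)
R*50 + (80 + B) = -20*50 + (80 - 38) = -1000 + 42 = -958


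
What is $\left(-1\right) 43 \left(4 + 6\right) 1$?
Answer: $-430$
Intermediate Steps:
$\left(-1\right) 43 \left(4 + 6\right) 1 = - 43 \cdot 10 \cdot 1 = \left(-43\right) 10 = -430$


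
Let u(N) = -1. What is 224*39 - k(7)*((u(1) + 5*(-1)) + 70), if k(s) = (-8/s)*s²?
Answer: 12320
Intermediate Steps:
k(s) = -8*s
224*39 - k(7)*((u(1) + 5*(-1)) + 70) = 224*39 - (-8*7)*((-1 + 5*(-1)) + 70) = 8736 - (-56)*((-1 - 5) + 70) = 8736 - (-56)*(-6 + 70) = 8736 - (-56)*64 = 8736 - 1*(-3584) = 8736 + 3584 = 12320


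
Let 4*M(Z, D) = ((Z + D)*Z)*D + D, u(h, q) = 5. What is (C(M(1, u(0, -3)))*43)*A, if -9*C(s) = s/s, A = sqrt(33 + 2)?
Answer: -43*sqrt(35)/9 ≈ -28.266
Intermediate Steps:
M(Z, D) = D/4 + D*Z*(D + Z)/4 (M(Z, D) = (((Z + D)*Z)*D + D)/4 = (((D + Z)*Z)*D + D)/4 = ((Z*(D + Z))*D + D)/4 = (D*Z*(D + Z) + D)/4 = (D + D*Z*(D + Z))/4 = D/4 + D*Z*(D + Z)/4)
A = sqrt(35) ≈ 5.9161
C(s) = -1/9 (C(s) = -s/(9*s) = -1/9*1 = -1/9)
(C(M(1, u(0, -3)))*43)*A = (-1/9*43)*sqrt(35) = -43*sqrt(35)/9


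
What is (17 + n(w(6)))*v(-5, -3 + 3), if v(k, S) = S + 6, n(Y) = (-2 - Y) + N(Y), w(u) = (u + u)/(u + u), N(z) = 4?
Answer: 108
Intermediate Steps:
w(u) = 1 (w(u) = (2*u)/((2*u)) = (2*u)*(1/(2*u)) = 1)
n(Y) = 2 - Y (n(Y) = (-2 - Y) + 4 = 2 - Y)
v(k, S) = 6 + S
(17 + n(w(6)))*v(-5, -3 + 3) = (17 + (2 - 1*1))*(6 + (-3 + 3)) = (17 + (2 - 1))*(6 + 0) = (17 + 1)*6 = 18*6 = 108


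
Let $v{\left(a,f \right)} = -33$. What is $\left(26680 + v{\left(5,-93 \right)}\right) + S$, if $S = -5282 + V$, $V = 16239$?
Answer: $37604$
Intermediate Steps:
$S = 10957$ ($S = -5282 + 16239 = 10957$)
$\left(26680 + v{\left(5,-93 \right)}\right) + S = \left(26680 - 33\right) + 10957 = 26647 + 10957 = 37604$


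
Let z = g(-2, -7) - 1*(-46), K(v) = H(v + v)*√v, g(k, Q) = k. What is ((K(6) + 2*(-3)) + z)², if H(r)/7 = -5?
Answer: 8794 - 2660*√6 ≈ 2278.4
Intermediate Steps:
H(r) = -35 (H(r) = 7*(-5) = -35)
K(v) = -35*√v
z = 44 (z = -2 - 1*(-46) = -2 + 46 = 44)
((K(6) + 2*(-3)) + z)² = ((-35*√6 + 2*(-3)) + 44)² = ((-35*√6 - 6) + 44)² = ((-6 - 35*√6) + 44)² = (38 - 35*√6)²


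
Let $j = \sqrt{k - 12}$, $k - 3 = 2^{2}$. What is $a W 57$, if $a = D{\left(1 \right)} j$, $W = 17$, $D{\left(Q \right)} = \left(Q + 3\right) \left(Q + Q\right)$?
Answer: $7752 i \sqrt{5} \approx 17334.0 i$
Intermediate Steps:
$D{\left(Q \right)} = 2 Q \left(3 + Q\right)$ ($D{\left(Q \right)} = \left(3 + Q\right) 2 Q = 2 Q \left(3 + Q\right)$)
$k = 7$ ($k = 3 + 2^{2} = 3 + 4 = 7$)
$j = i \sqrt{5}$ ($j = \sqrt{7 - 12} = \sqrt{-5} = i \sqrt{5} \approx 2.2361 i$)
$a = 8 i \sqrt{5}$ ($a = 2 \cdot 1 \left(3 + 1\right) i \sqrt{5} = 2 \cdot 1 \cdot 4 i \sqrt{5} = 8 i \sqrt{5} \approx 17.889 i$)
$a W 57 = 8 i \sqrt{5} \cdot 17 \cdot 57 = 136 i \sqrt{5} \cdot 57 = 7752 i \sqrt{5}$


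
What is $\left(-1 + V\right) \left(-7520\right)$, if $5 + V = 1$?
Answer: $37600$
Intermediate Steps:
$V = -4$ ($V = -5 + 1 = -4$)
$\left(-1 + V\right) \left(-7520\right) = \left(-1 - 4\right) \left(-7520\right) = \left(-5\right) \left(-7520\right) = 37600$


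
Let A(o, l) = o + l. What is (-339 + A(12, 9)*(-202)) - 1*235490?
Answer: -240071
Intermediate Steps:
A(o, l) = l + o
(-339 + A(12, 9)*(-202)) - 1*235490 = (-339 + (9 + 12)*(-202)) - 1*235490 = (-339 + 21*(-202)) - 235490 = (-339 - 4242) - 235490 = -4581 - 235490 = -240071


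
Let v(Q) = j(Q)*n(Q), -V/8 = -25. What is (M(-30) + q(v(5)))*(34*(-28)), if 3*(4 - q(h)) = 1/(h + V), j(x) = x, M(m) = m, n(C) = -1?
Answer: 14480872/585 ≈ 24754.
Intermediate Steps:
V = 200 (V = -8*(-25) = 200)
v(Q) = -Q (v(Q) = Q*(-1) = -Q)
q(h) = 4 - 1/(3*(200 + h)) (q(h) = 4 - 1/(3*(h + 200)) = 4 - 1/(3*(200 + h)))
(M(-30) + q(v(5)))*(34*(-28)) = (-30 + (2399 + 12*(-1*5))/(3*(200 - 1*5)))*(34*(-28)) = (-30 + (2399 + 12*(-5))/(3*(200 - 5)))*(-952) = (-30 + (⅓)*(2399 - 60)/195)*(-952) = (-30 + (⅓)*(1/195)*2339)*(-952) = (-30 + 2339/585)*(-952) = -15211/585*(-952) = 14480872/585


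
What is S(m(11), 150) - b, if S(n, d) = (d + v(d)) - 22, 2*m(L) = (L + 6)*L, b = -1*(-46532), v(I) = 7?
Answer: -46397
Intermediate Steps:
b = 46532
m(L) = L*(6 + L)/2 (m(L) = ((L + 6)*L)/2 = ((6 + L)*L)/2 = (L*(6 + L))/2 = L*(6 + L)/2)
S(n, d) = -15 + d (S(n, d) = (d + 7) - 22 = (7 + d) - 22 = -15 + d)
S(m(11), 150) - b = (-15 + 150) - 1*46532 = 135 - 46532 = -46397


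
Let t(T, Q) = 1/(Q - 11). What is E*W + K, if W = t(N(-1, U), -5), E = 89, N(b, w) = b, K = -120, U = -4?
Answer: -2009/16 ≈ -125.56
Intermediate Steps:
t(T, Q) = 1/(-11 + Q)
W = -1/16 (W = 1/(-11 - 5) = 1/(-16) = -1/16 ≈ -0.062500)
E*W + K = 89*(-1/16) - 120 = -89/16 - 120 = -2009/16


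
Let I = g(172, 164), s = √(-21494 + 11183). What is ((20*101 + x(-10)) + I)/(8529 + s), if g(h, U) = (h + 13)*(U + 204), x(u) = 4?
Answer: 1083183/131801 - 127*I*√10311/131801 ≈ 8.2183 - 0.097844*I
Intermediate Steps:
g(h, U) = (13 + h)*(204 + U)
s = I*√10311 (s = √(-10311) = I*√10311 ≈ 101.54*I)
I = 68080 (I = 2652 + 13*164 + 204*172 + 164*172 = 2652 + 2132 + 35088 + 28208 = 68080)
((20*101 + x(-10)) + I)/(8529 + s) = ((20*101 + 4) + 68080)/(8529 + I*√10311) = ((2020 + 4) + 68080)/(8529 + I*√10311) = (2024 + 68080)/(8529 + I*√10311) = 70104/(8529 + I*√10311)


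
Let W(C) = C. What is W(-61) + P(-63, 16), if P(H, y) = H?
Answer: -124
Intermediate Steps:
W(-61) + P(-63, 16) = -61 - 63 = -124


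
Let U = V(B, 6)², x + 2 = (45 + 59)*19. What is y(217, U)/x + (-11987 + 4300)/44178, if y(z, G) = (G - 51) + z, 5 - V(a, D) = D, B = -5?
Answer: -216567/2422427 ≈ -0.089401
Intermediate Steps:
V(a, D) = 5 - D
x = 1974 (x = -2 + (45 + 59)*19 = -2 + 104*19 = -2 + 1976 = 1974)
U = 1 (U = (5 - 1*6)² = (5 - 6)² = (-1)² = 1)
y(z, G) = -51 + G + z (y(z, G) = (-51 + G) + z = -51 + G + z)
y(217, U)/x + (-11987 + 4300)/44178 = (-51 + 1 + 217)/1974 + (-11987 + 4300)/44178 = 167*(1/1974) - 7687*1/44178 = 167/1974 - 7687/44178 = -216567/2422427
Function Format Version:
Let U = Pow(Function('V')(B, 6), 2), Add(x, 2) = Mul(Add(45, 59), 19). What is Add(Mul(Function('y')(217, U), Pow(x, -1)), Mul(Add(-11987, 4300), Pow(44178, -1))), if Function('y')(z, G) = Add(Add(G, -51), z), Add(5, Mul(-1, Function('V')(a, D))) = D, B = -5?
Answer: Rational(-216567, 2422427) ≈ -0.089401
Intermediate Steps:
Function('V')(a, D) = Add(5, Mul(-1, D))
x = 1974 (x = Add(-2, Mul(Add(45, 59), 19)) = Add(-2, Mul(104, 19)) = Add(-2, 1976) = 1974)
U = 1 (U = Pow(Add(5, Mul(-1, 6)), 2) = Pow(Add(5, -6), 2) = Pow(-1, 2) = 1)
Function('y')(z, G) = Add(-51, G, z) (Function('y')(z, G) = Add(Add(-51, G), z) = Add(-51, G, z))
Add(Mul(Function('y')(217, U), Pow(x, -1)), Mul(Add(-11987, 4300), Pow(44178, -1))) = Add(Mul(Add(-51, 1, 217), Pow(1974, -1)), Mul(Add(-11987, 4300), Pow(44178, -1))) = Add(Mul(167, Rational(1, 1974)), Mul(-7687, Rational(1, 44178))) = Add(Rational(167, 1974), Rational(-7687, 44178)) = Rational(-216567, 2422427)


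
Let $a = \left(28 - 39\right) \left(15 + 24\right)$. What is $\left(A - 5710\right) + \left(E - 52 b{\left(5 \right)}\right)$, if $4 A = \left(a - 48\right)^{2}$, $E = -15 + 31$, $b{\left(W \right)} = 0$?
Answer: $\frac{204753}{4} \approx 51188.0$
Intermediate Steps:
$a = -429$ ($a = \left(-11\right) 39 = -429$)
$E = 16$
$A = \frac{227529}{4}$ ($A = \frac{\left(-429 - 48\right)^{2}}{4} = \frac{\left(-477\right)^{2}}{4} = \frac{1}{4} \cdot 227529 = \frac{227529}{4} \approx 56882.0$)
$\left(A - 5710\right) + \left(E - 52 b{\left(5 \right)}\right) = \left(\frac{227529}{4} - 5710\right) + \left(16 - 0\right) = \frac{204689}{4} + \left(16 + 0\right) = \frac{204689}{4} + 16 = \frac{204753}{4}$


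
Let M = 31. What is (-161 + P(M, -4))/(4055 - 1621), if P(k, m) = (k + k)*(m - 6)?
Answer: -781/2434 ≈ -0.32087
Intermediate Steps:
P(k, m) = 2*k*(-6 + m) (P(k, m) = (2*k)*(-6 + m) = 2*k*(-6 + m))
(-161 + P(M, -4))/(4055 - 1621) = (-161 + 2*31*(-6 - 4))/(4055 - 1621) = (-161 + 2*31*(-10))/2434 = (-161 - 620)*(1/2434) = -781*1/2434 = -781/2434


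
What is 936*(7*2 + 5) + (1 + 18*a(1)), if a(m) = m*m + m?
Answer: 17821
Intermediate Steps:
a(m) = m + m² (a(m) = m² + m = m + m²)
936*(7*2 + 5) + (1 + 18*a(1)) = 936*(7*2 + 5) + (1 + 18*(1*(1 + 1))) = 936*(14 + 5) + (1 + 18*(1*2)) = 936*19 + (1 + 18*2) = 17784 + (1 + 36) = 17784 + 37 = 17821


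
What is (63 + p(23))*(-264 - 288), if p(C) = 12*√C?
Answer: -34776 - 6624*√23 ≈ -66544.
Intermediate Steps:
(63 + p(23))*(-264 - 288) = (63 + 12*√23)*(-264 - 288) = (63 + 12*√23)*(-552) = -34776 - 6624*√23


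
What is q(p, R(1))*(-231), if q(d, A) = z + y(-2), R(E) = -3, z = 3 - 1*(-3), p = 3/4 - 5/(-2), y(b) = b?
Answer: -924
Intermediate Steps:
p = 13/4 (p = 3*(¼) - 5*(-½) = ¾ + 5/2 = 13/4 ≈ 3.2500)
z = 6 (z = 3 + 3 = 6)
q(d, A) = 4 (q(d, A) = 6 - 2 = 4)
q(p, R(1))*(-231) = 4*(-231) = -924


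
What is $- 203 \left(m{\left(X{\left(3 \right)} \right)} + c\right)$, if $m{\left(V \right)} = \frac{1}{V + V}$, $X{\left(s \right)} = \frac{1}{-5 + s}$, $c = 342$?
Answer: $-69223$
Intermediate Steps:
$m{\left(V \right)} = \frac{1}{2 V}$
$- 203 \left(m{\left(X{\left(3 \right)} \right)} + c\right) = - 203 \left(\frac{1}{2 \frac{1}{-5 + 3}} + 342\right) = - 203 \left(\frac{1}{2 \frac{1}{-2}} + 342\right) = - 203 \left(\frac{1}{2 \left(- \frac{1}{2}\right)} + 342\right) = - 203 \left(\frac{1}{2} \left(-2\right) + 342\right) = - 203 \left(-1 + 342\right) = \left(-203\right) 341 = -69223$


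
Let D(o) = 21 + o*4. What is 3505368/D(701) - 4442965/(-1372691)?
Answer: 4824338481413/3877852075 ≈ 1244.1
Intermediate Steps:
D(o) = 21 + 4*o
3505368/D(701) - 4442965/(-1372691) = 3505368/(21 + 4*701) - 4442965/(-1372691) = 3505368/(21 + 2804) - 4442965*(-1/1372691) = 3505368/2825 + 4442965/1372691 = 4824338481413/3877852075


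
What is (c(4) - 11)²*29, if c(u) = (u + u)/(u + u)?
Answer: 2900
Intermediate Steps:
c(u) = 1 (c(u) = (2*u)/((2*u)) = (2*u)*(1/(2*u)) = 1)
(c(4) - 11)²*29 = (1 - 11)²*29 = (-10)²*29 = 100*29 = 2900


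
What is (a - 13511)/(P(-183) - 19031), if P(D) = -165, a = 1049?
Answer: 6231/9598 ≈ 0.64920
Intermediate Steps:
(a - 13511)/(P(-183) - 19031) = (1049 - 13511)/(-165 - 19031) = -12462/(-19196) = -12462*(-1/19196) = 6231/9598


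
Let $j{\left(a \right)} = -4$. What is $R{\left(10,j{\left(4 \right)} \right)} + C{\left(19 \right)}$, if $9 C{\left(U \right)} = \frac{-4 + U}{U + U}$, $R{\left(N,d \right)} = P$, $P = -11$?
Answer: $- \frac{1249}{114} \approx -10.956$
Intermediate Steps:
$R{\left(N,d \right)} = -11$
$C{\left(U \right)} = \frac{-4 + U}{18 U}$ ($C{\left(U \right)} = \frac{\left(-4 + U\right) \frac{1}{U + U}}{9} = \frac{\left(-4 + U\right) \frac{1}{2 U}}{9} = \frac{\frac{1}{2} \frac{1}{U} \left(-4 + U\right)}{9} = \frac{-4 + U}{18 U}$)
$R{\left(10,j{\left(4 \right)} \right)} + C{\left(19 \right)} = -11 + \frac{-4 + 19}{18 \cdot 19} = -11 + \frac{1}{18} \cdot \frac{1}{19} \cdot 15 = -11 + \frac{5}{114} = - \frac{1249}{114}$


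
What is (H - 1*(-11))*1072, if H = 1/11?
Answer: 130784/11 ≈ 11889.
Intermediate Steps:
H = 1/11 ≈ 0.090909
(H - 1*(-11))*1072 = (1/11 - 1*(-11))*1072 = (1/11 + 11)*1072 = (122/11)*1072 = 130784/11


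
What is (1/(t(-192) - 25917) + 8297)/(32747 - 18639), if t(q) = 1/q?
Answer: 41286411113/70202325020 ≈ 0.58811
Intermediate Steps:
(1/(t(-192) - 25917) + 8297)/(32747 - 18639) = (1/(1/(-192) - 25917) + 8297)/(32747 - 18639) = (1/(-1/192 - 25917) + 8297)/14108 = (1/(-4976065/192) + 8297)*(1/14108) = (-192/4976065 + 8297)*(1/14108) = (41286411113/4976065)*(1/14108) = 41286411113/70202325020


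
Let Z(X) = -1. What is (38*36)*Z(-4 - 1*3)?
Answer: -1368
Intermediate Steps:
(38*36)*Z(-4 - 1*3) = (38*36)*(-1) = 1368*(-1) = -1368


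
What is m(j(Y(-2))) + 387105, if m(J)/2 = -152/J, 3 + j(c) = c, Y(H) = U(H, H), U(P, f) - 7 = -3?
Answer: 386801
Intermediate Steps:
U(P, f) = 4 (U(P, f) = 7 - 3 = 4)
Y(H) = 4
j(c) = -3 + c
m(J) = -304/J (m(J) = 2*(-152/J) = -304/J)
m(j(Y(-2))) + 387105 = -304/(-3 + 4) + 387105 = -304/1 + 387105 = -304*1 + 387105 = -304 + 387105 = 386801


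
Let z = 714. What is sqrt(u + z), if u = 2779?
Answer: sqrt(3493) ≈ 59.102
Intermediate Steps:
sqrt(u + z) = sqrt(2779 + 714) = sqrt(3493)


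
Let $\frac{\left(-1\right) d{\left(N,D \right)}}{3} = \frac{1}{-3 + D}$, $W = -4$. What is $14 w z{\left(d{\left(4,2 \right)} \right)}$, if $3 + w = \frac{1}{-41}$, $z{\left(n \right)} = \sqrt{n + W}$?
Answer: $- \frac{1736 i}{41} \approx - 42.341 i$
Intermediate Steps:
$d{\left(N,D \right)} = - \frac{3}{-3 + D}$
$z{\left(n \right)} = \sqrt{-4 + n}$ ($z{\left(n \right)} = \sqrt{n - 4} = \sqrt{-4 + n}$)
$w = - \frac{124}{41}$ ($w = -3 + \frac{1}{-41} = -3 - \frac{1}{41} = - \frac{124}{41} \approx -3.0244$)
$14 w z{\left(d{\left(4,2 \right)} \right)} = 14 \left(- \frac{124}{41}\right) \sqrt{-4 - \frac{3}{-3 + 2}} = - \frac{1736 \sqrt{-4 - \frac{3}{-1}}}{41} = - \frac{1736 \sqrt{-4 - -3}}{41} = - \frac{1736 \sqrt{-4 + 3}}{41} = - \frac{1736 \sqrt{-1}}{41} = - \frac{1736 i}{41}$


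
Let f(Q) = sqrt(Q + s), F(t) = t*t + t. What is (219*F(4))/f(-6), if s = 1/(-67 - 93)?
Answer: -17520*I*sqrt(10)/31 ≈ -1787.2*I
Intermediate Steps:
F(t) = t + t**2 (F(t) = t**2 + t = t + t**2)
s = -1/160 (s = 1/(-160) = -1/160 ≈ -0.0062500)
f(Q) = sqrt(-1/160 + Q) (f(Q) = sqrt(Q - 1/160) = sqrt(-1/160 + Q))
(219*F(4))/f(-6) = (219*(4*(1 + 4)))/((sqrt(-10 + 1600*(-6))/40)) = (219*(4*5))/((sqrt(-10 - 9600)/40)) = (219*20)/((sqrt(-9610)/40)) = 4380/(((31*I*sqrt(10))/40)) = 4380/((31*I*sqrt(10)/40)) = 4380*(-4*I*sqrt(10)/31) = -17520*I*sqrt(10)/31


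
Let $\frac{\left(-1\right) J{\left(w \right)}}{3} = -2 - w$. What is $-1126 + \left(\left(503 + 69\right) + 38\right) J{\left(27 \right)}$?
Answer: $51944$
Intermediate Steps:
$J{\left(w \right)} = 6 + 3 w$ ($J{\left(w \right)} = - 3 \left(-2 - w\right) = 6 + 3 w$)
$-1126 + \left(\left(503 + 69\right) + 38\right) J{\left(27 \right)} = -1126 + \left(\left(503 + 69\right) + 38\right) \left(6 + 3 \cdot 27\right) = -1126 + \left(572 + 38\right) \left(6 + 81\right) = -1126 + 610 \cdot 87 = -1126 + 53070 = 51944$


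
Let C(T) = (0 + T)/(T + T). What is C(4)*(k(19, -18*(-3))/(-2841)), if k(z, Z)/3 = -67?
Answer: 67/1894 ≈ 0.035375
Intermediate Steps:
k(z, Z) = -201 (k(z, Z) = 3*(-67) = -201)
C(T) = ½ (C(T) = T/((2*T)) = T*(1/(2*T)) = ½)
C(4)*(k(19, -18*(-3))/(-2841)) = (-201/(-2841))/2 = (-201*(-1/2841))/2 = (½)*(67/947) = 67/1894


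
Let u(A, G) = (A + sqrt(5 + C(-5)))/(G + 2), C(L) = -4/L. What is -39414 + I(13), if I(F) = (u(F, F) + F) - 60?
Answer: -591902/15 + sqrt(145)/75 ≈ -39460.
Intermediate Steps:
u(A, G) = (A + sqrt(145)/5)/(2 + G) (u(A, G) = (A + sqrt(5 - 4/(-5)))/(G + 2) = (A + sqrt(5 - 4*(-1/5)))/(2 + G) = (A + sqrt(5 + 4/5))/(2 + G) = (A + sqrt(29/5))/(2 + G) = (A + sqrt(145)/5)/(2 + G))
I(F) = -60 + F + (F + sqrt(145)/5)/(2 + F) (I(F) = ((F + sqrt(145)/5)/(2 + F) + F) - 60 = (F + (F + sqrt(145)/5)/(2 + F)) - 60 = -60 + F + (F + sqrt(145)/5)/(2 + F))
-39414 + I(13) = -39414 + (-120 + 13**2 - 57*13 + sqrt(145)/5)/(2 + 13) = -39414 + (-120 + 169 - 741 + sqrt(145)/5)/15 = -39414 + (-692 + sqrt(145)/5)/15 = -39414 + (-692/15 + sqrt(145)/75) = -591902/15 + sqrt(145)/75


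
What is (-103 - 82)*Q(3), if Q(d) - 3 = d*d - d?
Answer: -1665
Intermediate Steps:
Q(d) = 3 + d**2 - d (Q(d) = 3 + (d*d - d) = 3 + (d**2 - d) = 3 + d**2 - d)
(-103 - 82)*Q(3) = (-103 - 82)*(3 + 3**2 - 1*3) = -185*(3 + 9 - 3) = -185*9 = -1665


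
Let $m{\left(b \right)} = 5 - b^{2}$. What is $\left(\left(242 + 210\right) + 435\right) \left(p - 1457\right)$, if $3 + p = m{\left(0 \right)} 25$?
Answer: $-1184145$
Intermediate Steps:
$p = 122$ ($p = -3 + \left(5 - 0^{2}\right) 25 = -3 + \left(5 - 0\right) 25 = -3 + \left(5 + 0\right) 25 = -3 + 5 \cdot 25 = -3 + 125 = 122$)
$\left(\left(242 + 210\right) + 435\right) \left(p - 1457\right) = \left(\left(242 + 210\right) + 435\right) \left(122 - 1457\right) = \left(452 + 435\right) \left(-1335\right) = 887 \left(-1335\right) = -1184145$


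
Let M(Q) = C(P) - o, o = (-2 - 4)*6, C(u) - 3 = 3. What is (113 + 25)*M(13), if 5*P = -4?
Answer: 5796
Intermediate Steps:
P = -4/5 (P = (1/5)*(-4) = -4/5 ≈ -0.80000)
C(u) = 6 (C(u) = 3 + 3 = 6)
o = -36 (o = -6*6 = -36)
M(Q) = 42 (M(Q) = 6 - 1*(-36) = 6 + 36 = 42)
(113 + 25)*M(13) = (113 + 25)*42 = 138*42 = 5796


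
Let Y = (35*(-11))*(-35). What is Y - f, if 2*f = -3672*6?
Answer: 24491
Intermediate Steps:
Y = 13475 (Y = -385*(-35) = 13475)
f = -11016 (f = (-3672*6)/2 = (1/2)*(-22032) = -11016)
Y - f = 13475 - 1*(-11016) = 13475 + 11016 = 24491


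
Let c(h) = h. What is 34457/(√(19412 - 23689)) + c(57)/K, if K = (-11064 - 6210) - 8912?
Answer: -57/26186 - 34457*I*√4277/4277 ≈ -0.0021767 - 526.88*I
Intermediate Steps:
K = -26186 (K = -17274 - 8912 = -26186)
34457/(√(19412 - 23689)) + c(57)/K = 34457/(√(19412 - 23689)) + 57/(-26186) = 34457/(√(-4277)) + 57*(-1/26186) = 34457/((I*√4277)) - 57/26186 = 34457*(-I*√4277/4277) - 57/26186 = -34457*I*√4277/4277 - 57/26186 = -57/26186 - 34457*I*√4277/4277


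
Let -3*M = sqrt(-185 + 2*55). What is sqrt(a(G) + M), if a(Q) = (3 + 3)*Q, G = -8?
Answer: sqrt(-432 - 15*I*sqrt(3))/3 ≈ 0.20824 - 6.9313*I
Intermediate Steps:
a(Q) = 6*Q
M = -5*I*sqrt(3)/3 (M = -sqrt(-185 + 2*55)/3 = -sqrt(-185 + 110)/3 = -5*I*sqrt(3)/3 ≈ -2.8868*I)
sqrt(a(G) + M) = sqrt(6*(-8) - 5*I*sqrt(3)/3) = sqrt(-48 - 5*I*sqrt(3)/3)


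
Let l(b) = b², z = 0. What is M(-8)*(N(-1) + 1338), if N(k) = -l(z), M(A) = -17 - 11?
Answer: -37464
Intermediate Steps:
M(A) = -28
N(k) = 0 (N(k) = -1*0² = -1*0 = 0)
M(-8)*(N(-1) + 1338) = -28*(0 + 1338) = -28*1338 = -37464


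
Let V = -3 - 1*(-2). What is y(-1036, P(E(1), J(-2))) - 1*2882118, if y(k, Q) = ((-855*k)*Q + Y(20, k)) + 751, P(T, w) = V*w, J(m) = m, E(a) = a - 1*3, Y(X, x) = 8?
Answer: -1109799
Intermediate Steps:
V = -1 (V = -3 + 2 = -1)
E(a) = -3 + a (E(a) = a - 3 = -3 + a)
P(T, w) = -w
y(k, Q) = 759 - 855*Q*k (y(k, Q) = ((-855*k)*Q + 8) + 751 = (-855*Q*k + 8) + 751 = (8 - 855*Q*k) + 751 = 759 - 855*Q*k)
y(-1036, P(E(1), J(-2))) - 1*2882118 = (759 - 855*(-1*(-2))*(-1036)) - 1*2882118 = (759 - 855*2*(-1036)) - 2882118 = (759 + 1771560) - 2882118 = 1772319 - 2882118 = -1109799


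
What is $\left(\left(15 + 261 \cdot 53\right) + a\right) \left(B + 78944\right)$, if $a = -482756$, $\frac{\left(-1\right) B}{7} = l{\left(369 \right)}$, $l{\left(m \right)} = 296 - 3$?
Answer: $-36055742844$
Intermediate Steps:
$l{\left(m \right)} = 293$
$B = -2051$ ($B = \left(-7\right) 293 = -2051$)
$\left(\left(15 + 261 \cdot 53\right) + a\right) \left(B + 78944\right) = \left(\left(15 + 261 \cdot 53\right) - 482756\right) \left(-2051 + 78944\right) = \left(\left(15 + 13833\right) - 482756\right) 76893 = \left(13848 - 482756\right) 76893 = \left(-468908\right) 76893 = -36055742844$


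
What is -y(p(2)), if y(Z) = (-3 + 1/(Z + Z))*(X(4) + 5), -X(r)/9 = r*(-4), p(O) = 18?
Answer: 15943/36 ≈ 442.86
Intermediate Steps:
X(r) = 36*r (X(r) = -9*r*(-4) = -(-36)*r = 36*r)
y(Z) = -447 + 149/(2*Z) (y(Z) = (-3 + 1/(Z + Z))*(36*4 + 5) = (-3 + 1/(2*Z))*(144 + 5) = (-3 + 1/(2*Z))*149 = -447 + 149/(2*Z))
-y(p(2)) = -(-447 + (149/2)/18) = -(-447 + (149/2)*(1/18)) = -(-447 + 149/36) = -1*(-15943/36) = 15943/36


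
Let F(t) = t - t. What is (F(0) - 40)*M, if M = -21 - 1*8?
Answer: 1160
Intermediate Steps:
F(t) = 0
M = -29 (M = -21 - 8 = -29)
(F(0) - 40)*M = (0 - 40)*(-29) = -40*(-29) = 1160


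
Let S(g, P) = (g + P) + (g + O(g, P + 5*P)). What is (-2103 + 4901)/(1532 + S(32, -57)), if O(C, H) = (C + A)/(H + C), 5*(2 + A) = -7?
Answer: 4336900/2385307 ≈ 1.8182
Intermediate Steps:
A = -17/5 (A = -2 + (⅕)*(-7) = -2 - 7/5 = -17/5 ≈ -3.4000)
O(C, H) = (-17/5 + C)/(C + H) (O(C, H) = (C - 17/5)/(H + C) = (-17/5 + C)/(C + H))
S(g, P) = P + 2*g + (-17/5 + g)/(g + 6*P) (S(g, P) = (g + P) + (g + (-17/5 + g)/(g + (P + 5*P))) = (P + g) + (g + (-17/5 + g)/(g + 6*P)) = P + 2*g + (-17/5 + g)/(g + 6*P))
(-2103 + 4901)/(1532 + S(32, -57)) = (-2103 + 4901)/(1532 + (-17/5 + 32 + (-57 + 2*32)*(32 + 6*(-57)))/(32 + 6*(-57))) = 2798/(1532 + (-17/5 + 32 + (-57 + 64)*(32 - 342))/(32 - 342)) = 2798/(1532 + (-17/5 + 32 + 7*(-310))/(-310)) = 2798/(1532 - (-17/5 + 32 - 2170)/310) = 2798/(1532 - 1/310*(-10707/5)) = 2798/(1532 + 10707/1550) = 2798/(2385307/1550) = 2798*(1550/2385307) = 4336900/2385307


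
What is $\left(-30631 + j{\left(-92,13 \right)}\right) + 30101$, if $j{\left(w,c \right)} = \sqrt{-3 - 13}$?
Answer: $-530 + 4 i \approx -530.0 + 4.0 i$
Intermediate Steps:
$j{\left(w,c \right)} = 4 i$ ($j{\left(w,c \right)} = \sqrt{-16} = 4 i$)
$\left(-30631 + j{\left(-92,13 \right)}\right) + 30101 = \left(-30631 + 4 i\right) + 30101 = -530 + 4 i$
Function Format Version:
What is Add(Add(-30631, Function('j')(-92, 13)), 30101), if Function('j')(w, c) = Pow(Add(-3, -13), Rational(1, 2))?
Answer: Add(-530, Mul(4, I)) ≈ Add(-530.00, Mul(4.0000, I))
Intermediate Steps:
Function('j')(w, c) = Mul(4, I) (Function('j')(w, c) = Pow(-16, Rational(1, 2)) = Mul(4, I))
Add(Add(-30631, Function('j')(-92, 13)), 30101) = Add(Add(-30631, Mul(4, I)), 30101) = Add(-530, Mul(4, I))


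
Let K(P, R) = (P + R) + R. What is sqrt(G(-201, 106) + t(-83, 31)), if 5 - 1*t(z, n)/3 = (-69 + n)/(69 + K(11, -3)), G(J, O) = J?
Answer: 5*I*sqrt(10101)/37 ≈ 13.582*I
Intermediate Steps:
K(P, R) = P + 2*R
t(z, n) = 1317/74 - 3*n/74 (t(z, n) = 15 - 3*(-69 + n)/(69 + (11 + 2*(-3))) = 15 - 3*(-69 + n)/(69 + (11 - 6)) = 15 - 3*(-69 + n)/(69 + 5) = 15 - 3*(-69 + n)/74 = 15 - 3*(-69/74 + n/74) = 15 + (207/74 - 3*n/74) = 1317/74 - 3*n/74)
sqrt(G(-201, 106) + t(-83, 31)) = sqrt(-201 + (1317/74 - 3/74*31)) = sqrt(-201 + (1317/74 - 93/74)) = sqrt(-201 + 612/37) = sqrt(-6825/37) = 5*I*sqrt(10101)/37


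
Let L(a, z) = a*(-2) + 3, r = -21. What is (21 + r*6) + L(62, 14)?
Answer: -226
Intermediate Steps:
L(a, z) = 3 - 2*a (L(a, z) = -2*a + 3 = 3 - 2*a)
(21 + r*6) + L(62, 14) = (21 - 21*6) + (3 - 2*62) = (21 - 126) + (3 - 124) = -105 - 121 = -226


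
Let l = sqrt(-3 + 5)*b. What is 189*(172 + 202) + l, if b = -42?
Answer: 70686 - 42*sqrt(2) ≈ 70627.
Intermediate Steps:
l = -42*sqrt(2) (l = sqrt(-3 + 5)*(-42) = sqrt(2)*(-42) = -42*sqrt(2) ≈ -59.397)
189*(172 + 202) + l = 189*(172 + 202) - 42*sqrt(2) = 189*374 - 42*sqrt(2) = 70686 - 42*sqrt(2)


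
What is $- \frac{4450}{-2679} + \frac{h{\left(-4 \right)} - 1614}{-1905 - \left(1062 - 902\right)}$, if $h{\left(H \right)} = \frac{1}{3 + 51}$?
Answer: $\frac{48647183}{19915686} \approx 2.4427$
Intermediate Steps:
$h{\left(H \right)} = \frac{1}{54}$
$- \frac{4450}{-2679} + \frac{h{\left(-4 \right)} - 1614}{-1905 - \left(1062 - 902\right)} = - \frac{4450}{-2679} + \frac{\frac{1}{54} - 1614}{-1905 - \left(1062 - 902\right)} = \left(-4450\right) \left(- \frac{1}{2679}\right) - \frac{87155}{54 \left(-1905 - \left(1062 - 902\right)\right)} = \frac{4450}{2679} - \frac{87155}{54 \left(-1905 - 160\right)} = \frac{4450}{2679} - \frac{87155}{54 \left(-2065\right)} = \frac{4450}{2679} - - \frac{17431}{22302} = \frac{4450}{2679} + \frac{17431}{22302} = \frac{48647183}{19915686}$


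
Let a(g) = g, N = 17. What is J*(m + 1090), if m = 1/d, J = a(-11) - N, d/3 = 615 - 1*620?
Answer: -457772/15 ≈ -30518.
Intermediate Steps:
d = -15 (d = 3*(615 - 1*620) = 3*(615 - 620) = 3*(-5) = -15)
J = -28 (J = -11 - 1*17 = -11 - 17 = -28)
m = -1/15 (m = 1/(-15) = -1/15 ≈ -0.066667)
J*(m + 1090) = -28*(-1/15 + 1090) = -28*16349/15 = -457772/15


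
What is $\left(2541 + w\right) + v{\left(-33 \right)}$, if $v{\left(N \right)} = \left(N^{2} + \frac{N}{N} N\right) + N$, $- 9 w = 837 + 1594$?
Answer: $\frac{29645}{9} \approx 3293.9$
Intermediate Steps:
$w = - \frac{2431}{9}$ ($w = - \frac{837 + 1594}{9} = \left(- \frac{1}{9}\right) 2431 = - \frac{2431}{9} \approx -270.11$)
$v{\left(N \right)} = N^{2} + 2 N$ ($v{\left(N \right)} = \left(N^{2} + 1 N\right) + N = \left(N^{2} + N\right) + N = \left(N + N^{2}\right) + N = N^{2} + 2 N$)
$\left(2541 + w\right) + v{\left(-33 \right)} = \left(2541 - \frac{2431}{9}\right) - 33 \left(2 - 33\right) = \frac{20438}{9} - -1023 = \frac{20438}{9} + 1023 = \frac{29645}{9}$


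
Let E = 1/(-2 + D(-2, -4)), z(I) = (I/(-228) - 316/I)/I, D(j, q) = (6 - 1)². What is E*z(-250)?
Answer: -33637/81937500 ≈ -0.00041052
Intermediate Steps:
D(j, q) = 25 (D(j, q) = 5² = 25)
z(I) = (-316/I - I/228)/I (z(I) = (I*(-1/228) - 316/I)/I = (-I/228 - 316/I)/I = (-316/I - I/228)/I)
E = 1/23 (E = 1/(-2 + 25) = 1/23 ≈ 0.043478)
E*z(-250) = (-1/228 - 316/(-250)²)/23 = (-1/228 - 316*1/62500)/23 = (-1/228 - 79/15625)/23 = (1/23)*(-33637/3562500) = -33637/81937500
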